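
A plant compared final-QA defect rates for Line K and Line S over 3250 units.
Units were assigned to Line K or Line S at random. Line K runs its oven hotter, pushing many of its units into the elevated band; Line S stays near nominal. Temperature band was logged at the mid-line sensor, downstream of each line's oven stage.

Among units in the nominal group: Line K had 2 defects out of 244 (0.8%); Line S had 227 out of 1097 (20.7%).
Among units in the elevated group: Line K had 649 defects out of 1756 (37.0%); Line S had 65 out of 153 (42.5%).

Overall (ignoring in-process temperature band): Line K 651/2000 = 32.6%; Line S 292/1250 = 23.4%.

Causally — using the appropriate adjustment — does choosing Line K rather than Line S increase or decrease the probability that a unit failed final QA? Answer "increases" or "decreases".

Line K is lower inside every in-process temperature band stratum but Line S is lower in aggregate. Whether to stratify depends on how in-process temperature band relates to the line.
The distribution of in-process temperature band is itself part of what the line does — it is an intermediate outcome. Holding it fixed would remove that part of the effect; the total effect is the pooled difference.
Pooled: Line K 32.6% vs Line S 23.4%; Line S is lower overall.

increases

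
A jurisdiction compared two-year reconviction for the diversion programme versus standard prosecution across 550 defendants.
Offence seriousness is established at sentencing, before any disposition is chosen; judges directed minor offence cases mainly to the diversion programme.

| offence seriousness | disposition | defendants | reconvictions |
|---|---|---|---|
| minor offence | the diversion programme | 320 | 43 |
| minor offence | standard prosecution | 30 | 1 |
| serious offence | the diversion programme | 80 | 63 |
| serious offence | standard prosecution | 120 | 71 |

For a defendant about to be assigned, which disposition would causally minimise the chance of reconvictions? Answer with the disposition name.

The offence seriousness-specific comparison favours standard prosecution throughout, but the pooled figures favour the diversion programme. The question is whether to condition on offence seriousness.
Here offence seriousness is a common cause — it drives both which disposition a case falls under and the outcome. The crude comparison mixes populations; the stratum-specific rates are the causally relevant ones.
Within each level — minor offence: 13.4% vs 3.3%; serious offence: 78.8% vs 59.2% — standard prosecution is lower every time.

standard prosecution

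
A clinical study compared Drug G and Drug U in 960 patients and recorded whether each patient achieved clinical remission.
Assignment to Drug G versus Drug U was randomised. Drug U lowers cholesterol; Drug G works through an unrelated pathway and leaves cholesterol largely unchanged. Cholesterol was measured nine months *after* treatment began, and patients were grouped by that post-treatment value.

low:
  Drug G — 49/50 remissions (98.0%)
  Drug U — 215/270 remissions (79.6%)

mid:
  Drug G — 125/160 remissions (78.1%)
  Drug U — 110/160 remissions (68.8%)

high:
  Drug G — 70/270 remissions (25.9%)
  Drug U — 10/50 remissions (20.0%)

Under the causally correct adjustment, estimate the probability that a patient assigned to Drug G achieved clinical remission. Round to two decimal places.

0.51

The cholesterol-specific comparison favours Drug G throughout, but the pooled figures favour Drug U. The question is whether to condition on cholesterol.
Stratifying would compare drugs among patients the drugs themselves sorted into cholesterol groups — a form of selection on an intermediate. The unconditioned pooled rates give the total causal effect.
So P(outcome | do(Drug G)) is just the pooled rate for Drug G: 244/480 = 0.508.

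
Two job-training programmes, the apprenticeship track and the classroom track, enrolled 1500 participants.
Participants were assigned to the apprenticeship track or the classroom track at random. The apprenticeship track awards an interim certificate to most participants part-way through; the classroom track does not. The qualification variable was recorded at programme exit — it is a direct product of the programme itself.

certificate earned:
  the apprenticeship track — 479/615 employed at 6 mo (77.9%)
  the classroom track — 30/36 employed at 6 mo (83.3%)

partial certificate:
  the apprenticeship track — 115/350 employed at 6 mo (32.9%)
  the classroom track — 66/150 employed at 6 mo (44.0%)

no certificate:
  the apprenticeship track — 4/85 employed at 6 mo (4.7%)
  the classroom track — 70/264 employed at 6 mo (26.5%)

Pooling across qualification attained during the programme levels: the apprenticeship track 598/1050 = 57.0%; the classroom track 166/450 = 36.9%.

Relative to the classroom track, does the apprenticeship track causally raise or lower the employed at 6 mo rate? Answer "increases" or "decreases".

increases

The qualification attained during the programme-specific comparison favours the classroom track throughout, but the pooled figures favour the apprenticeship track. The question is whether to condition on qualification attained during the programme.
The distribution of qualification attained during the programme is itself part of what the programme does — it is an intermediate outcome. Holding it fixed would remove that part of the effect; the total effect is the pooled difference.
Pooled: the apprenticeship track 57.0% vs the classroom track 36.9%; the apprenticeship track is higher overall.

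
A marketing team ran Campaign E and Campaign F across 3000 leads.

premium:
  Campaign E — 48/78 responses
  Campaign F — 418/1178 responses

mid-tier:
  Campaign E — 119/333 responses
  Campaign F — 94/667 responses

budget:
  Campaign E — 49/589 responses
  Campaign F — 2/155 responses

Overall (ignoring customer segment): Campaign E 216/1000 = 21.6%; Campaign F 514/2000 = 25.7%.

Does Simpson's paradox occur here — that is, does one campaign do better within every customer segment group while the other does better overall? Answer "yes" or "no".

Within each customer segment level (premium 61.5% vs 35.5%; mid-tier 35.7% vs 14.1%; budget 8.3% vs 1.3%), Campaign E has the higher rate every time. Pooled: 21.6% vs 25.7% — Campaign F has the higher rate overall. The two comparisons disagree.

yes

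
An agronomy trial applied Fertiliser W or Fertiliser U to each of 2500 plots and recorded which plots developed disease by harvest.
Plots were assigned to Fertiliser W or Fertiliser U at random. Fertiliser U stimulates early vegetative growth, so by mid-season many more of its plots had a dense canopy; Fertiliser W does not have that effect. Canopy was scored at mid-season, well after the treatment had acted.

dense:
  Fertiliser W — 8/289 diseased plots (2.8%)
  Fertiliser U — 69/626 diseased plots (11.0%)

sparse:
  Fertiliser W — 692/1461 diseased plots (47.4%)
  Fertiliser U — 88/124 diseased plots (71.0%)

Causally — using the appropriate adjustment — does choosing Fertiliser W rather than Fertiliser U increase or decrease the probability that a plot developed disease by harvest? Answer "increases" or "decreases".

increases

Mid-season canopy lies on the pathway fertiliser → mid-season canopy → outcome, so adjusting for it blocks the indirect effect. For the total causal effect of fertiliser, use the unadjusted pooled rates.
Pooled: Fertiliser W 40.0% vs Fertiliser U 20.9%; Fertiliser U is lower overall.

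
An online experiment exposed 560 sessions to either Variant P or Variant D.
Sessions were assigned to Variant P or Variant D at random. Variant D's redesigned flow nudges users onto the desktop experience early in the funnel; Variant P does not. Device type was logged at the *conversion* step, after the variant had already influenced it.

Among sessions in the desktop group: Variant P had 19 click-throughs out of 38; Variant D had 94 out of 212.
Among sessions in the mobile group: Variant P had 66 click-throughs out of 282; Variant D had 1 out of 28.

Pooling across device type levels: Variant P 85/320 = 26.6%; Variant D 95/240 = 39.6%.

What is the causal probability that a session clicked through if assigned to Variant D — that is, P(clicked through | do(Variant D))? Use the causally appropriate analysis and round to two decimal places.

Within every device type level Variant P has the higher rate, yet pooled Variant D does — Simpson's reversal.
Because the variant influences device type, device type is a post-treatment mediator, not a confounder. Stratifying on it would bias the estimate; the causal effect is the crude pooled difference.
So P(outcome | do(Variant D)) is just the pooled rate for Variant D: 95/240 = 0.396.

0.40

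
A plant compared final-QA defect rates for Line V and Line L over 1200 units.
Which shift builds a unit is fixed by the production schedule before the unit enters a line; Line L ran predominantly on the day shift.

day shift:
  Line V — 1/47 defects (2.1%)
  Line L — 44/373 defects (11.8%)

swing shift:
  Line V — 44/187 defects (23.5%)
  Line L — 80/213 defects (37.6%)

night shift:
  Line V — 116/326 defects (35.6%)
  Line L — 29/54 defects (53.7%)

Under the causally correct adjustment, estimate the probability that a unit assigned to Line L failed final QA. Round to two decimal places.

0.34

Line V is lower inside every shift stratum but Line L is lower in aggregate. Whether to stratify depends on how shift relates to the line.
The imbalance in shift arose from how units were allocated, not from anything the line did; and shift independently affects the outcome. The pooled gap is confounded — condition on shift.
Standardising Line L to the population shift mix: 0.350·44/373 + 0.333·80/213 + 0.317·29/54 = 0.337.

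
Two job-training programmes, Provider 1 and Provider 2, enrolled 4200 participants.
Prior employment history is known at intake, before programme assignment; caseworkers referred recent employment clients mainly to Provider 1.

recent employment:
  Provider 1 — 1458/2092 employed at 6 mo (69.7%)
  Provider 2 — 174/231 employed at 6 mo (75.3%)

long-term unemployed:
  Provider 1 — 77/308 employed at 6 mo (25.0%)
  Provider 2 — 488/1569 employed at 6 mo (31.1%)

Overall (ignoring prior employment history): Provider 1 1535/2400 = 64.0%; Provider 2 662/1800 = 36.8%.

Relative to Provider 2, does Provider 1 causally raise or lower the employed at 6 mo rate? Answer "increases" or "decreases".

decreases

Here prior employment history is a common cause — it drives both which programme a case falls under and the outcome. The crude comparison mixes populations; the stratum-specific rates are the causally relevant ones.
Within each level — recent employment: 69.7% vs 75.3%; long-term unemployed: 25.0% vs 31.1% — Provider 2 is higher every time.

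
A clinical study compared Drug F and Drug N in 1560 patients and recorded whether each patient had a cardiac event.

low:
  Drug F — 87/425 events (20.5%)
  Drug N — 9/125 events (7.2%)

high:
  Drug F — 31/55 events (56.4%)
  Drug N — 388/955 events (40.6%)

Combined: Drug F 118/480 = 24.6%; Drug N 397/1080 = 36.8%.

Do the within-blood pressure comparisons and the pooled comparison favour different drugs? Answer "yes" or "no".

yes

Within each blood pressure level (low 20.5% vs 7.2%; high 56.4% vs 40.6%), Drug N has the lower rate every time. Pooled: 24.6% vs 36.8% — Drug F has the lower rate overall. The two comparisons disagree.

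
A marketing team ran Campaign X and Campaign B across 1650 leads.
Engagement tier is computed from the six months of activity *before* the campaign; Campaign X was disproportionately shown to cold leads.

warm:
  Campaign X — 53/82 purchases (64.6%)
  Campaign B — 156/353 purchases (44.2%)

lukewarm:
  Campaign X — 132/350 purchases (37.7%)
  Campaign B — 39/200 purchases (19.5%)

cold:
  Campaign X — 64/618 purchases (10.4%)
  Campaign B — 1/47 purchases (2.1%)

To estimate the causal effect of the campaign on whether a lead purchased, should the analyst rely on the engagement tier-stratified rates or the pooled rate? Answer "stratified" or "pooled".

stratified

The stratified and pooled comparisons disagree (Campaign X wins within each engagement tier; Campaign B wins overall), so the answer turns on the causal role of engagement tier.
The imbalance in engagement tier arose from how leads were allocated, not from anything the campaign did; and engagement tier independently affects the outcome. The pooled gap is confounded — condition on engagement tier.
Within each level — warm: 64.6% vs 44.2%; lukewarm: 37.7% vs 19.5%; cold: 10.4% vs 2.1% — Campaign X is higher every time.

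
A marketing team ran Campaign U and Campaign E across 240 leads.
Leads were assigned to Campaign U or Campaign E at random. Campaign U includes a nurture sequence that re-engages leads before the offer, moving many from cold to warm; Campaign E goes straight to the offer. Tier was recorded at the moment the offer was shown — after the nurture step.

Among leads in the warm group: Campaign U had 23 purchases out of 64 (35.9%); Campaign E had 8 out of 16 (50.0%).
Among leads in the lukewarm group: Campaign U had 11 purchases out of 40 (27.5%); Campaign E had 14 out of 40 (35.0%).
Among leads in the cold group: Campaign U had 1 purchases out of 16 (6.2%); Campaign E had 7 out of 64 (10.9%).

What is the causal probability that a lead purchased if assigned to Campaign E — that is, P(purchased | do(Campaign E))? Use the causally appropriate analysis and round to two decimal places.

The stratified and pooled comparisons disagree (Campaign E wins within each engagement tier; Campaign U wins overall), so the answer turns on the causal role of engagement tier.
Engagement tier is recorded after the campaign and is itself shifted by it — it sits on the causal path from campaign to outcome. Conditioning on a mediator would strip out part of the effect we want; the pooled comparison gives the total causal effect.
So P(outcome | do(Campaign E)) is just the pooled rate for Campaign E: 29/120 = 0.242.

0.24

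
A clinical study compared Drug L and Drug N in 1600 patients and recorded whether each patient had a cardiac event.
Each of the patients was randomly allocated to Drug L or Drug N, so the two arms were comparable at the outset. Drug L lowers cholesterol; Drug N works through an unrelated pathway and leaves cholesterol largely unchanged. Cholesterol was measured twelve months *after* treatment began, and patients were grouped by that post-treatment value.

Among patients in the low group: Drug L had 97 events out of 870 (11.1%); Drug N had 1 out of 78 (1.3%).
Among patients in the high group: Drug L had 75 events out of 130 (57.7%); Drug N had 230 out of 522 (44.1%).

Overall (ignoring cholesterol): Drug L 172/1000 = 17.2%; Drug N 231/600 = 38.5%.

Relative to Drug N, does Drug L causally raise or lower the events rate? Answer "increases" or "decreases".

The cholesterol-specific comparison favours Drug N throughout, but the pooled figures favour Drug L. The question is whether to condition on cholesterol.
Cholesterol here is a post-treatment variable shaped by the drug; conditioning on it would introduce bias rather than remove it. The overall comparison is the causal one.
Pooled: Drug L 17.2% vs Drug N 38.5%; Drug L is lower overall.

decreases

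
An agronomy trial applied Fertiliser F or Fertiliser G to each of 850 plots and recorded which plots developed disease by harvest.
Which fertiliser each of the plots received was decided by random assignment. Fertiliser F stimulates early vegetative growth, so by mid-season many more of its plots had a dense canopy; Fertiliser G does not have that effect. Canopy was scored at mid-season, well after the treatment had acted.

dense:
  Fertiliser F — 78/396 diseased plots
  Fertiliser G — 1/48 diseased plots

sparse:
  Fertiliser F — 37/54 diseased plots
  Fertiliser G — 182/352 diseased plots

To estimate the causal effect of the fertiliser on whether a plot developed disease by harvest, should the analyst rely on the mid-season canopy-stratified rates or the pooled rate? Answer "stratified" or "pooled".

pooled

The stratified and pooled comparisons disagree (Fertiliser G wins within each mid-season canopy; Fertiliser F wins overall), so the answer turns on the causal role of mid-season canopy.
Mid-season canopy is downstream of the fertiliser. One should not condition on a consequence of treatment, so the overall rates are the right comparison.
Pooled: Fertiliser F 25.6% vs Fertiliser G 45.8%; Fertiliser F is lower overall.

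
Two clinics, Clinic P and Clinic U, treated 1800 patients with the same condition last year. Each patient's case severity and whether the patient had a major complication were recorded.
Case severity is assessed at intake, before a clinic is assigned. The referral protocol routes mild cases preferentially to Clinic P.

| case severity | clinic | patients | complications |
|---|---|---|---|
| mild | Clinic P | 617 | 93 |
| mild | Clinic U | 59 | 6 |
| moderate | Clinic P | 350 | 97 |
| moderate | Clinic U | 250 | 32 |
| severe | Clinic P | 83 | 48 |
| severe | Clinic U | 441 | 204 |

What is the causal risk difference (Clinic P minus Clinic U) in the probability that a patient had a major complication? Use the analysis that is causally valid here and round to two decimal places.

Case severity differs across clinics for reasons unrelated to any effect of the clinic itself, and it separately predicts the outcome — a classic confounder. We must compare within case severity levels.
Adjusting over the population distribution of case severity: 0.376·(0.151−0.102) + 0.333·(0.277−0.128) + 0.291·(0.578−0.463) = +0.102.

+0.10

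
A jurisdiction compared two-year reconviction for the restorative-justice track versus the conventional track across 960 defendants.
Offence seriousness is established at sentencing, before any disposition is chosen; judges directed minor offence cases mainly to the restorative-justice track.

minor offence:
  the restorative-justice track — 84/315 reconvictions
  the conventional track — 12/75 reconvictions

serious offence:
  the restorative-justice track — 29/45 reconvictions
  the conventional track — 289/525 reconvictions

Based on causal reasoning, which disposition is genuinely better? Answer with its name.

the conventional track

Offence seriousness is set before the disposition has any effect — it is not caused by the disposition — and it independently drives the outcome. That makes it a confounder, so the causal comparison is within offence seriousness levels.
Within each level — minor offence: 26.7% vs 16.0%; serious offence: 64.4% vs 55.0% — the conventional track is lower every time.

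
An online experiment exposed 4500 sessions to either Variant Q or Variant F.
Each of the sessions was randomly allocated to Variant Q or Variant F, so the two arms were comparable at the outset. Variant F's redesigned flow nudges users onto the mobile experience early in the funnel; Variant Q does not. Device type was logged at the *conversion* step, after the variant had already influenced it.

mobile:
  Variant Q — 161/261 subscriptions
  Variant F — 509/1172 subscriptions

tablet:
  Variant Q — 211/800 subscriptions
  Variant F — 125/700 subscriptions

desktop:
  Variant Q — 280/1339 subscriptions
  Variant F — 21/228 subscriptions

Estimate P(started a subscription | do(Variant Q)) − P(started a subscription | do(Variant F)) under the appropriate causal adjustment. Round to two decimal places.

Variant Q is higher inside every device type stratum but Variant F is higher in aggregate. Whether to stratify depends on how device type relates to the variant.
Device type is downstream of the variant. One should not condition on a consequence of treatment, so the overall rates are the right comparison.
The causal difference is the pooled difference: 0.272 − 0.312 = -0.040.

-0.04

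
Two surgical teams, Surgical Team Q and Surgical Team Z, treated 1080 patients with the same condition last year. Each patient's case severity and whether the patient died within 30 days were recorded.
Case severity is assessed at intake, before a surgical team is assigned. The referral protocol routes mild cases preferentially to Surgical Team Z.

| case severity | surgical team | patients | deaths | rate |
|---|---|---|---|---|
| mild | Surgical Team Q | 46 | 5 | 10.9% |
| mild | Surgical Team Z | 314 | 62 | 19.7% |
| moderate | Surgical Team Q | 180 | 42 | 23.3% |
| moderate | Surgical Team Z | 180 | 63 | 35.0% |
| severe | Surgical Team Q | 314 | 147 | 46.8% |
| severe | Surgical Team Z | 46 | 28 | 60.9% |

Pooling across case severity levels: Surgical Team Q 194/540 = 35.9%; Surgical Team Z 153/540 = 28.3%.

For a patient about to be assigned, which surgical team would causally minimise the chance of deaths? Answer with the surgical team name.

The case severity-specific comparison favours Surgical Team Q throughout, but the pooled figures favour Surgical Team Z. The question is whether to condition on case severity.
Nothing the surgical team does changes case severity; the imbalance is an allocation artefact. With case severity also predicting the outcome, the pooled figure is confounded, and the within-stratum comparison is the causal one.
Within each level — mild: 10.9% vs 19.7%; moderate: 23.3% vs 35.0%; severe: 46.8% vs 60.9% — Surgical Team Q is lower every time.

Surgical Team Q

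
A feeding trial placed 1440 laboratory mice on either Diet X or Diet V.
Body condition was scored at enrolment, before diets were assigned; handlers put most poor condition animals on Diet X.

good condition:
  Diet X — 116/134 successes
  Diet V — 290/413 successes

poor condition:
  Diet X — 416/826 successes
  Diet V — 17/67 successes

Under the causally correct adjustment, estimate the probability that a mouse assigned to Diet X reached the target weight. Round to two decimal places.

Nothing the diet does changes starting body condition; the imbalance is an allocation artefact. With starting body condition also predicting the outcome, the pooled figure is confounded, and the within-stratum comparison is the causal one.
Standardising Diet X to the population starting body condition mix: 0.380·116/134 + 0.620·416/826 = 0.641.

0.64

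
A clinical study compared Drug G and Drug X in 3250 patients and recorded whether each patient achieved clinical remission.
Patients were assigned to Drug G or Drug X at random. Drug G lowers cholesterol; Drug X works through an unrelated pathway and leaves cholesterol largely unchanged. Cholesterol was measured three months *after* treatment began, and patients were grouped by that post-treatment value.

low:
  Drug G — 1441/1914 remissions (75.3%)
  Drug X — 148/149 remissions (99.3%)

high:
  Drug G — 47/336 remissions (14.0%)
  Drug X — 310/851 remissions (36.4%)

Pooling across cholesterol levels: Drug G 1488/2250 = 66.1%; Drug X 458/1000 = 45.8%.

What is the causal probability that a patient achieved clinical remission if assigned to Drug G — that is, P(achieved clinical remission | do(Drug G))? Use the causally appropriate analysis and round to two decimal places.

0.66

Cholesterol lies on the pathway drug → cholesterol → outcome, so adjusting for it blocks the indirect effect. For the total causal effect of drug, use the unadjusted pooled rates.
So P(outcome | do(Drug G)) is just the pooled rate for Drug G: 1488/2250 = 0.661.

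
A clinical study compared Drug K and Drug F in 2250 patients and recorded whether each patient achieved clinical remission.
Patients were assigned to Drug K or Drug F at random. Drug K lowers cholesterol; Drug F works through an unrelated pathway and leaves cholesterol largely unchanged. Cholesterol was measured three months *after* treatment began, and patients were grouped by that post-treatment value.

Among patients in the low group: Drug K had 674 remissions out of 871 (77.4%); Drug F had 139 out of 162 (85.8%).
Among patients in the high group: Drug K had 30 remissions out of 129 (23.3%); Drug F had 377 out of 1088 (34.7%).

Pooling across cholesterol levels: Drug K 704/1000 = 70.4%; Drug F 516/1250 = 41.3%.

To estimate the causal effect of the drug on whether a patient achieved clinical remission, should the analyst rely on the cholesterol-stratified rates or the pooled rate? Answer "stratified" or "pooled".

pooled

Cholesterol is downstream of the drug. One should not condition on a consequence of treatment, so the overall rates are the right comparison.
Pooled: Drug K 70.4% vs Drug F 41.3%; Drug K is higher overall.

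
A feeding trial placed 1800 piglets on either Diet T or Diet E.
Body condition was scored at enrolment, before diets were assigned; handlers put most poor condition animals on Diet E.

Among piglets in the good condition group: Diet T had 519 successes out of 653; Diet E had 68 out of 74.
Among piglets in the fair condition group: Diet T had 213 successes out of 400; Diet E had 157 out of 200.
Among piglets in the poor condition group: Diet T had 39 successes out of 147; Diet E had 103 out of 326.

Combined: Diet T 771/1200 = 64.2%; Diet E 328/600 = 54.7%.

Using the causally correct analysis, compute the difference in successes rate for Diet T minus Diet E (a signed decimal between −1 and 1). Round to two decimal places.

-0.15

Within every starting body condition level Diet E has the higher rate, yet pooled Diet T does — Simpson's reversal.
Since starting body condition is a pre-existing factor (not a product of the diet) and it affects the outcome on its own, it is a confounder. The stratified rates, not the pooled rate, identify the causal effect.
Adjusting over the population distribution of starting body condition: 0.404·(0.795−0.919) + 0.333·(0.532−0.785) + 0.263·(0.265−0.316) = -0.148.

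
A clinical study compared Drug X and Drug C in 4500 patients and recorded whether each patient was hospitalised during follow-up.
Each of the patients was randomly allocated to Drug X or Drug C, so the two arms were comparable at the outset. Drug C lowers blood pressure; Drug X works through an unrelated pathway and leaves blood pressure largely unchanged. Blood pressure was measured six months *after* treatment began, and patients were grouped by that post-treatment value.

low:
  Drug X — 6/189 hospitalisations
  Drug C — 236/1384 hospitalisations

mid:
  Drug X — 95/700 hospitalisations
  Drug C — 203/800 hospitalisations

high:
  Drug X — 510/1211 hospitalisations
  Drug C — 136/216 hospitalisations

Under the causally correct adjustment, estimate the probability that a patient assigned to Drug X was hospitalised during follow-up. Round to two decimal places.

0.29

Blood pressure is downstream of the drug. One should not condition on a consequence of treatment, so the overall rates are the right comparison.
So P(outcome | do(Drug X)) is just the pooled rate for Drug X: 611/2100 = 0.291.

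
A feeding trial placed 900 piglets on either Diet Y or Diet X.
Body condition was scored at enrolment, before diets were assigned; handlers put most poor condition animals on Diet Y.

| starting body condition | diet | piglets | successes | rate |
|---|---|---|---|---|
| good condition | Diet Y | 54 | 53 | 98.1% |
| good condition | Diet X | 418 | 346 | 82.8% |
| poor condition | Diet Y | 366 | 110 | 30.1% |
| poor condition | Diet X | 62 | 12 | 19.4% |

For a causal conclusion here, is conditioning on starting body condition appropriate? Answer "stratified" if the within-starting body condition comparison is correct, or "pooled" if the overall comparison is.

stratified

The stratified and pooled comparisons disagree (Diet Y wins within each starting body condition; Diet X wins overall), so the answer turns on the causal role of starting body condition.
Starting body condition satisfies the back-door criterion: it is not a descendant of the diet, and it blocks the spurious path from diet to outcome. Adjusting for it (i.e., using the within-starting body condition rates) gives the causal effect.
Within each level — good condition: 98.1% vs 82.8%; poor condition: 30.1% vs 19.4% — Diet Y is higher every time.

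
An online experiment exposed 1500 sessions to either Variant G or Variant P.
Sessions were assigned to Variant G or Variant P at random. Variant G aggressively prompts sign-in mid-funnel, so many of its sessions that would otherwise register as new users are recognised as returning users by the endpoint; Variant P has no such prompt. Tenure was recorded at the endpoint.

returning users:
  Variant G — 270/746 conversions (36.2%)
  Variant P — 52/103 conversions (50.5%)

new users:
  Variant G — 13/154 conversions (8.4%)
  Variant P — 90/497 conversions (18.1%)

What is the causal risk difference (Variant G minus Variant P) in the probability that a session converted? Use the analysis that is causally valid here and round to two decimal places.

+0.08

Variant P is higher inside every user tenure stratum but Variant G is higher in aggregate. Whether to stratify depends on how user tenure relates to the variant.
The distribution of user tenure is itself part of what the variant does — it is an intermediate outcome. Holding it fixed would remove that part of the effect; the total effect is the pooled difference.
The causal difference is the pooled difference: 0.314 − 0.237 = +0.078.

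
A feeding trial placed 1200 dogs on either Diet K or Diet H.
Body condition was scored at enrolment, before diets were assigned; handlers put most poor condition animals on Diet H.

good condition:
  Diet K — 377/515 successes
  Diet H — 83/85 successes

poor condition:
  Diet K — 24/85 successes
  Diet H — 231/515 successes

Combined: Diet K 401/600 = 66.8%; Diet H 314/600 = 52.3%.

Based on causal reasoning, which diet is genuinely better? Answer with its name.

The starting body condition-specific comparison favours Diet H throughout, but the pooled figures favour Diet K. The question is whether to condition on starting body condition.
Starting body condition differs across diets for reasons unrelated to any effect of the diet itself, and it separately predicts the outcome — a classic confounder. We must compare within starting body condition levels.
Within each level — good condition: 73.2% vs 97.6%; poor condition: 28.2% vs 44.9% — Diet H is higher every time.

Diet H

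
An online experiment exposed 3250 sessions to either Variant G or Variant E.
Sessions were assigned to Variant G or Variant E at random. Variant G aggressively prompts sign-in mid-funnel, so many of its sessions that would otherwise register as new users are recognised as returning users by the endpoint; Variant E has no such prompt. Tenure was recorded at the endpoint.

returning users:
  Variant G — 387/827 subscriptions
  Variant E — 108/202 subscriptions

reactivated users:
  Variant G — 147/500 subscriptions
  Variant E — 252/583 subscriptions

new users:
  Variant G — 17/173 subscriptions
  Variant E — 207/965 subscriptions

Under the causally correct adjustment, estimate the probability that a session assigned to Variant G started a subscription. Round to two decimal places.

0.37

Within every user tenure level Variant E has the higher rate, yet pooled Variant G does — Simpson's reversal.
User tenure here is a post-treatment variable shaped by the variant; conditioning on it would introduce bias rather than remove it. The overall comparison is the causal one.
So P(outcome | do(Variant G)) is just the pooled rate for Variant G: 551/1500 = 0.367.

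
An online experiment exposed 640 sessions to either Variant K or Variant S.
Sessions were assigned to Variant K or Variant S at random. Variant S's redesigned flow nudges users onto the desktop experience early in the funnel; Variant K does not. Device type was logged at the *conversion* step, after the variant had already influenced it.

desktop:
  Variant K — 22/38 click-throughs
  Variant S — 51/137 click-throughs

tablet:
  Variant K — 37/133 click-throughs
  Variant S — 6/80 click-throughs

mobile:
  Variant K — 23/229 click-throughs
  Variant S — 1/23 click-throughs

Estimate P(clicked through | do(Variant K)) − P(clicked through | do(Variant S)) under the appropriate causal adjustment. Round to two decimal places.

-0.04

Device type here is a post-treatment variable shaped by the variant; conditioning on it would introduce bias rather than remove it. The overall comparison is the causal one.
The causal difference is the pooled difference: 0.205 − 0.242 = -0.037.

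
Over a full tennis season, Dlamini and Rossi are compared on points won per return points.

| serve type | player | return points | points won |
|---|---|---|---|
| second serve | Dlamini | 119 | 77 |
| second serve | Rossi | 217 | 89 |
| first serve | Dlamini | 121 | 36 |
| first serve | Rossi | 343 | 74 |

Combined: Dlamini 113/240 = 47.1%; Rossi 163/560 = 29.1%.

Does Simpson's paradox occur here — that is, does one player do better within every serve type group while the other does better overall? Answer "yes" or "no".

Within each serve type level (second serve 64.7% vs 41.0%; first serve 29.8% vs 21.6%), Dlamini has the higher rate every time. Pooled: 47.1% vs 29.1% — Dlamini has the higher rate overall. They agree.

no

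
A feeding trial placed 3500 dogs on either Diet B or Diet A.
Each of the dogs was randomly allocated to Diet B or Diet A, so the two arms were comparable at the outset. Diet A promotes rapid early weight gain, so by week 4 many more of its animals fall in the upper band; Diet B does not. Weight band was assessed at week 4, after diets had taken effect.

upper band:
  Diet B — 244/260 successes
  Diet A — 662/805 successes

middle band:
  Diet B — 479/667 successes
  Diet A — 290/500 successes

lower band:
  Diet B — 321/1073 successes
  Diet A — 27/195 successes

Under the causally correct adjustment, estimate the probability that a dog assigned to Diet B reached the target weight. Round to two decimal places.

0.52

The week-4 weight band-specific comparison favours Diet B throughout, but the pooled figures favour Diet A. The question is whether to condition on week-4 weight band.
Week-4 weight band is recorded after the diet and is itself shifted by it — it sits on the causal path from diet to outcome. Conditioning on a mediator would strip out part of the effect we want; the pooled comparison gives the total causal effect.
So P(outcome | do(Diet B)) is just the pooled rate for Diet B: 1044/2000 = 0.522.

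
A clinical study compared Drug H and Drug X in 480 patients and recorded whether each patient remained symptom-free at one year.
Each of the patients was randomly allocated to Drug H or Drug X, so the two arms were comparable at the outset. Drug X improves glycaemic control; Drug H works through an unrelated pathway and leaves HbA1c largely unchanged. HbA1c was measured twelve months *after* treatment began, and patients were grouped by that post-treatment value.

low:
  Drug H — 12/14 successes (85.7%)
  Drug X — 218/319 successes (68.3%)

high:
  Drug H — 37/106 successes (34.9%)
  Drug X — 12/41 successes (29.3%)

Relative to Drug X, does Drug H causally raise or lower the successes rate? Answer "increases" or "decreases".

decreases

HbA1c is recorded after the drug and is itself shifted by it — it sits on the causal path from drug to outcome. Conditioning on a mediator would strip out part of the effect we want; the pooled comparison gives the total causal effect.
Pooled: Drug H 40.8% vs Drug X 63.9%; Drug X is higher overall.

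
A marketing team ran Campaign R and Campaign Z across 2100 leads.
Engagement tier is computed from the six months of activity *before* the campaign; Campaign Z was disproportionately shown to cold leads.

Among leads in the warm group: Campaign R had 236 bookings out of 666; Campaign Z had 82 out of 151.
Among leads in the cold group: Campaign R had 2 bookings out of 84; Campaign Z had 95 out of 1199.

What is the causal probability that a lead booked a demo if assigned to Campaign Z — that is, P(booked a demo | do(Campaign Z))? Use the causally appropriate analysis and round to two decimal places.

Campaign Z is higher inside every engagement tier stratum but Campaign R is higher in aggregate. Whether to stratify depends on how engagement tier relates to the campaign.
Since engagement tier is a pre-existing factor (not a product of the campaign) and it affects the outcome on its own, it is a confounder. The stratified rates, not the pooled rate, identify the causal effect.
Standardising Campaign Z to the population engagement tier mix: 0.389·82/151 + 0.611·95/1199 = 0.260.

0.26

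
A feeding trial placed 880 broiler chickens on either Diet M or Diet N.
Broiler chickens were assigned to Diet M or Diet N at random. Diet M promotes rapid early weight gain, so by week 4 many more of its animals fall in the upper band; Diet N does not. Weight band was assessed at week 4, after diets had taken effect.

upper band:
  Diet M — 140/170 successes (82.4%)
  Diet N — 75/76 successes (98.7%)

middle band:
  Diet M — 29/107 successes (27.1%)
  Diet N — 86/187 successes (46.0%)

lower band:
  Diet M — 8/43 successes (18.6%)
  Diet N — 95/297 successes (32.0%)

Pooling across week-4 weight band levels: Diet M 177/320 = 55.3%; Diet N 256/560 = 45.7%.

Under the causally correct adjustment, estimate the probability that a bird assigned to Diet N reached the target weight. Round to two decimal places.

The week-4 weight band-specific comparison favours Diet N throughout, but the pooled figures favour Diet M. The question is whether to condition on week-4 weight band.
Week-4 weight band lies on the pathway diet → week-4 weight band → outcome, so adjusting for it blocks the indirect effect. For the total causal effect of diet, use the unadjusted pooled rates.
So P(outcome | do(Diet N)) is just the pooled rate for Diet N: 256/560 = 0.457.

0.46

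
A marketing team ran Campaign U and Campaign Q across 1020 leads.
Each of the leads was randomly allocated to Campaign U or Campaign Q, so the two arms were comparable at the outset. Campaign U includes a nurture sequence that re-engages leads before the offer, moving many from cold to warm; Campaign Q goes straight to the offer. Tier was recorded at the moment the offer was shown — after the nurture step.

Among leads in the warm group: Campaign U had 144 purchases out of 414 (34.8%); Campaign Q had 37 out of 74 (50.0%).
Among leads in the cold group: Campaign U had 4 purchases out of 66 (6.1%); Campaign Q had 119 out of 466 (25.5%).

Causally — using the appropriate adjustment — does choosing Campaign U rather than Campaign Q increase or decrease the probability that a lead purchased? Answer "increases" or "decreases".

increases

Campaign Q is higher inside every engagement tier stratum but Campaign U is higher in aggregate. Whether to stratify depends on how engagement tier relates to the campaign.
Stratifying would compare campaigns among leads the campaigns themselves sorted into engagement tier groups — a form of selection on an intermediate. The unconditioned pooled rates give the total causal effect.
Pooled: Campaign U 30.8% vs Campaign Q 28.9%; Campaign U is higher overall.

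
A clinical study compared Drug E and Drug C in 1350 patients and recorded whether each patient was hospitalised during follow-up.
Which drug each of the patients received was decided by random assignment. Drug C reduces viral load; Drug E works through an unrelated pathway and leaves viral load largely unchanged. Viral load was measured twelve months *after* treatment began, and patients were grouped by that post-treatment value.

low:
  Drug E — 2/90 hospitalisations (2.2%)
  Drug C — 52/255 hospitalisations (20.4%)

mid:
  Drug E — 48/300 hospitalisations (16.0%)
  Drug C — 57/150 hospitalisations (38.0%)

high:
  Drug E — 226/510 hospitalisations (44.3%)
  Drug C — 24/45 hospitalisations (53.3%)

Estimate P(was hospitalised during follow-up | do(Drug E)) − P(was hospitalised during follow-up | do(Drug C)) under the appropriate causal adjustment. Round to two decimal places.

Viral load here is a post-treatment variable shaped by the drug; conditioning on it would introduce bias rather than remove it. The overall comparison is the causal one.
The causal difference is the pooled difference: 0.307 − 0.296 = +0.011.

+0.01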